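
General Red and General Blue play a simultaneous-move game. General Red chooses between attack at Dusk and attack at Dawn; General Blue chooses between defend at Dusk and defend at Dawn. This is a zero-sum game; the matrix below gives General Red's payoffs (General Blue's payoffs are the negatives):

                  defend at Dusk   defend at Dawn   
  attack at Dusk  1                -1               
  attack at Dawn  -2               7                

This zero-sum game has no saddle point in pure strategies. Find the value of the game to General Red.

v = 5/11

Set General Red's expected payoff from attack at Dusk equal to that from attack at Dawn:
  General Red's payoff to attack at Dusk: q·1 + (1−q)·(-1) = 2q - 1
  General Red's payoff to attack at Dawn: q·(-2) + (1−q)·7 = -9q + 7
  2q - 1 = -9q + 7  ⇒  11q = 8  ⇒  q = 8/11.
The value is General Red's expected payoff against this mix (using attack at Dusk): (8/11)·1 + (3/11)·(-1) = 5/11.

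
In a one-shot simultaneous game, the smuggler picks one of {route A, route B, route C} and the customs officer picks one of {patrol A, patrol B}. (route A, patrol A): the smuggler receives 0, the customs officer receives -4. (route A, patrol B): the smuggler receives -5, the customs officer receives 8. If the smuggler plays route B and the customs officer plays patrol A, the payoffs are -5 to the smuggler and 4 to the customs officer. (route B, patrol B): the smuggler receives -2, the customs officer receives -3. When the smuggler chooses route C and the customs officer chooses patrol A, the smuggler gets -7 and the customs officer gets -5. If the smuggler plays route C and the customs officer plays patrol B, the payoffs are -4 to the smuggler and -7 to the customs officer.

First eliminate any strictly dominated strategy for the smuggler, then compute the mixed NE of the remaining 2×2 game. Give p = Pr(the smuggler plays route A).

The smuggler's strategy route C is strictly dominated by route B: -5 > -7 and -2 > -4. Eliminate route C.
The customs officer's indifference between patrol A and patrol B determines the smuggler's mixing probability p:
  the customs officer's payoff from patrol A: p·(-4) + (1−p)·4 = -8p + 4
  the customs officer's payoff from patrol B: p·8 + (1−p)·(-3) = 11p - 3
  -8p + 4 = 11p - 3  ⇒  -19p = -7  ⇒  p = 7/19.

p = 7/19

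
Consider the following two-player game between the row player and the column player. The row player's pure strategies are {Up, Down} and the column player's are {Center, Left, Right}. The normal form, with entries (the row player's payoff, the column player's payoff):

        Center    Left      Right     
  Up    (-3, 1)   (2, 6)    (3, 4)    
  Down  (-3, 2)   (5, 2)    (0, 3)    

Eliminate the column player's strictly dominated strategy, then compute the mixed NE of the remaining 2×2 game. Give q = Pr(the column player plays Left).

The column player's strategy Center is strictly dominated by Right: 4 > 1 and 3 > 2. Eliminate Center.
For the row player to be willing to mix, the row player must be indifferent between Up and Down, which pins down the column player's mix.
  the row player's expected payoff from Up: q·2 + (1−q)·3 = -q + 3
  the row player's expected payoff from Down: q·5 + (1−q)·0 = 5q
  -q + 3 = 5q  ⇒  -6q = -3  ⇒  q = 1/2.

q = 1/2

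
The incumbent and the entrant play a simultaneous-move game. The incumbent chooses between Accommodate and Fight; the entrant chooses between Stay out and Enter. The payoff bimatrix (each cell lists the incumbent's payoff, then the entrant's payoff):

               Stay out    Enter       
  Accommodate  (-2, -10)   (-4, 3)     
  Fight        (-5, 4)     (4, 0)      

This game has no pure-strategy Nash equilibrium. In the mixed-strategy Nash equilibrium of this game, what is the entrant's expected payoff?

In a mixed equilibrium the entrant is indifferent between Stay out and Enter; this condition fixes p.
  the entrant's payoff from Stay out: p·(-10) + (1−p)·4 = -14p + 4
  the entrant's payoff from Enter: p·3 + (1−p)·0 = 3p
  -14p + 4 = 3p  ⇒  -17p = -4  ⇒  p = 4/17.
At equilibrium the entrant is indifferent across columns, so the entrant's payoff equals the payoff from Stay out: (4/17)·(-10) + (13/17)·4 = 12/17.

12/17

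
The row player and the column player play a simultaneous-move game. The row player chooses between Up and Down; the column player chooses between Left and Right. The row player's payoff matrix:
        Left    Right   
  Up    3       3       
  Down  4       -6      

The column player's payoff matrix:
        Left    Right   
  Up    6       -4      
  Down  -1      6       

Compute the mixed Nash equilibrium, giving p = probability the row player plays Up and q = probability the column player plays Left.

The row player's mix must leave the column player indifferent between Left and Right.
  the column player's expected payoff from Left: p·6 + (1−p)·(-1) = 7p - 1
  the column player's expected payoff from Right: p·(-4) + (1−p)·6 = -10p + 6
  7p - 1 = -10p + 6  ⇒  17p = 7  ⇒  p = 7/17.
For the row player to be willing to mix, the row player must be indifferent between Up and Down, which pins down the column player's mix.
  the row player's payoff from Up: q·3 + (1−q)·3 = 3
  the row player's payoff from Down: q·4 + (1−q)·(-6) = 10q - 6
  3 = 10q - 6  ⇒  -10q = -9  ⇒  q = 9/10.

p = 7/17, q = 9/10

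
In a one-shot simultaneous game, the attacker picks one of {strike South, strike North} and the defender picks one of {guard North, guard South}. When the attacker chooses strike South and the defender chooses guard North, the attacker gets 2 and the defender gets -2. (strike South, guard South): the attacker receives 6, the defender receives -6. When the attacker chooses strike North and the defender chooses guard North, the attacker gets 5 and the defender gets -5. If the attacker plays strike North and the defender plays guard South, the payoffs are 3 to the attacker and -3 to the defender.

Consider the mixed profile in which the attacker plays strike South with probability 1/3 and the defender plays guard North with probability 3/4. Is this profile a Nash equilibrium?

Given the defender's mix q = 3/4, the attacker's payoff from strike South is 3 but from strike North is 9/2. The attacker strictly prefers strike North, so the attacker would not mix.
So the proposed profile is not a Nash equilibrium.

No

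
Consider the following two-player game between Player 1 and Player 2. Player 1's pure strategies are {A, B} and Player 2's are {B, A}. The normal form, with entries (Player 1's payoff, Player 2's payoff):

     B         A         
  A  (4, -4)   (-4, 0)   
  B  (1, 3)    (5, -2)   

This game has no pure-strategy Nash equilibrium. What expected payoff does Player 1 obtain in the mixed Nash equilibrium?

Player 1's indifference between A and B determines Player 2's mixing probability q:
  Player 1's payoff to A: q·4 + (1−q)·(-4) = 8q - 4
  Player 1's payoff to B: q·1 + (1−q)·5 = -4q + 5
  8q - 4 = -4q + 5  ⇒  12q = 9  ⇒  q = 3/4.
At equilibrium Player 1 is indifferent across rows, so Player 1's payoff equals the payoff from A: (3/4)·4 + (1/4)·(-4) = 2.

2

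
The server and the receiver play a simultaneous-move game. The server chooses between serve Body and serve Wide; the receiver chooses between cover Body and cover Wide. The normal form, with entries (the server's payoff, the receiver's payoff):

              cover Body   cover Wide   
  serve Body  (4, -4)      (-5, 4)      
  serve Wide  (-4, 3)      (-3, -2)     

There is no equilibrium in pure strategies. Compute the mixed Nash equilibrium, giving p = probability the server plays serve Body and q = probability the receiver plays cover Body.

p = 5/13, q = 1/5

The receiver's indifference between cover Body and cover Wide determines the server's mixing probability p:
  the receiver's payoff to cover Body: p·(-4) + (1−p)·3 = -7p + 3
  the receiver's payoff to cover Wide: p·4 + (1−p)·(-2) = 6p - 2
  -7p + 3 = 6p - 2  ⇒  -13p = -5  ⇒  p = 5/13.
For the server to be willing to mix, the server must be indifferent between serve Body and serve Wide, which pins down the receiver's mix.
  the server's payoff from serve Body: q·4 + (1−q)·(-5) = 9q - 5
  the server's payoff from serve Wide: q·(-4) + (1−q)·(-3) = -q - 3
  9q - 5 = -q - 3  ⇒  10q = 2  ⇒  q = 1/5.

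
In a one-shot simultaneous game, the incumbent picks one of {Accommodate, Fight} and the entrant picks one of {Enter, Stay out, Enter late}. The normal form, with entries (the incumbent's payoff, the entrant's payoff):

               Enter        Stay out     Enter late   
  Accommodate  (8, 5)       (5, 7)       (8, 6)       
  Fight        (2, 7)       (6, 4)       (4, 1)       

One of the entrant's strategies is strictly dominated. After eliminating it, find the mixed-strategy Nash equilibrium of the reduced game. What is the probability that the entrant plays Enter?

The entrant's strategy Enter late is strictly dominated by Stay out: 7 > 6 and 4 > 1. Eliminate Enter late.
The entrant's mix must leave the incumbent indifferent between Accommodate and Fight.
  the incumbent's payoff from Accommodate: q·8 + (1−q)·5 = 3q + 5
  the incumbent's payoff from Fight: q·2 + (1−q)·6 = -4q + 6
  3q + 5 = -4q + 6  ⇒  7q = 1  ⇒  q = 1/7.

q = 1/7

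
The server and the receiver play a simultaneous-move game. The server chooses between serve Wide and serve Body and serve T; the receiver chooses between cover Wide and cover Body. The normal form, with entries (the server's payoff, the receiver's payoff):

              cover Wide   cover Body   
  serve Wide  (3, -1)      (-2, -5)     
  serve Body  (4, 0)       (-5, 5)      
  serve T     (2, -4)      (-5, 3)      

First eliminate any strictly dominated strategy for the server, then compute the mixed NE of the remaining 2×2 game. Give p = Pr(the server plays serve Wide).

p = 5/9

The server's strategy serve T is strictly dominated by serve Wide: 3 > 2 and -2 > -5. Eliminate serve T.
For the receiver to be willing to mix, the receiver must be indifferent between cover Wide and cover Body, which pins down the server's mix.
  the receiver's payoff from cover Wide: p·(-1) + (1−p)·0 = -p
  the receiver's payoff from cover Body: p·(-5) + (1−p)·5 = -10p + 5
  -p = -10p + 5  ⇒  9p = 5  ⇒  p = 5/9.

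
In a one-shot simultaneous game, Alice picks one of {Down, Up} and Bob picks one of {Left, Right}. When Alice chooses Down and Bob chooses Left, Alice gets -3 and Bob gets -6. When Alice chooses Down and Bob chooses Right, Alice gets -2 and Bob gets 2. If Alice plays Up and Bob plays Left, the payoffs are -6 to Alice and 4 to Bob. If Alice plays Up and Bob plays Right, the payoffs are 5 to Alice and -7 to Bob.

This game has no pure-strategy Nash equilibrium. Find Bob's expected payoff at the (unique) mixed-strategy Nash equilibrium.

Alice's mix must leave Bob indifferent between Left and Right.
  Bob's expected payoff from Left: p·(-6) + (1−p)·4 = -10p + 4
  Bob's expected payoff from Right: p·2 + (1−p)·(-7) = 9p - 7
  -10p + 4 = 9p - 7  ⇒  -19p = -11  ⇒  p = 11/19.
At equilibrium Bob is indifferent across columns, so Bob's payoff equals the payoff from Left: (11/19)·(-6) + (8/19)·4 = -34/19.

-34/19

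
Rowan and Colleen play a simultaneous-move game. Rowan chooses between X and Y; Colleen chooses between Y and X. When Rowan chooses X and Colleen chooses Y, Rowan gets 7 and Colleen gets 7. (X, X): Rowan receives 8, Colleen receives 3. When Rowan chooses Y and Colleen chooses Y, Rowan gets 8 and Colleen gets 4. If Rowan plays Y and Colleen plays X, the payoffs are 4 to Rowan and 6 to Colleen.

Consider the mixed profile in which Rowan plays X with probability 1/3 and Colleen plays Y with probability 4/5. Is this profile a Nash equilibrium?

Check Colleen's indifference given Rowan's mix p = 1/3:
  payoff from Y = 5; payoff from X = 5 — equal.
Check Rowan's indifference given Colleen's mix q = 4/5:
  payoff from X = 36/5; payoff from Y = 36/5 — equal.
Both players are indifferent, so neither can profitably deviate.

Yes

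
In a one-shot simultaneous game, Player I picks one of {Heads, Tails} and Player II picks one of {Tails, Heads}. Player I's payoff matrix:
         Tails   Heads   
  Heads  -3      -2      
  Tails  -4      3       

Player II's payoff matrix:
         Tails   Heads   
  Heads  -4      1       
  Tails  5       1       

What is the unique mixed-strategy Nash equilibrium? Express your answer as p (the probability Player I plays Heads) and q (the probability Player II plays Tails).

Set Player II's expected payoff from Tails equal to that from Heads:
  Player II's payoff from Tails: p·(-4) + (1−p)·5 = -9p + 5
  Player II's payoff from Heads: p·1 + (1−p)·1 = 1
  -9p + 5 = 1  ⇒  -9p = -4  ⇒  p = 4/9.
Player II's mix must leave Player I indifferent between Heads and Tails.
  Player I's payoff to Heads: q·(-3) + (1−q)·(-2) = -q - 2
  Player I's payoff to Tails: q·(-4) + (1−q)·3 = -7q + 3
  -q - 2 = -7q + 3  ⇒  6q = 5  ⇒  q = 5/6.

p = 4/9, q = 5/6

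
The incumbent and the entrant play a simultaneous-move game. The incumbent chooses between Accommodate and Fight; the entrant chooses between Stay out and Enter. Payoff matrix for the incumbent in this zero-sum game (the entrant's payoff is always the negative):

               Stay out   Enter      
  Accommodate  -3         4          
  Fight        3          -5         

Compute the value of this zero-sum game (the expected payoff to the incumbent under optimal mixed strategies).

In a mixed equilibrium the incumbent is indifferent between Accommodate and Fight; this condition fixes q.
  the incumbent's expected payoff from Accommodate: q·(-3) + (1−q)·4 = -7q + 4
  the incumbent's expected payoff from Fight: q·3 + (1−q)·(-5) = 8q - 5
  -7q + 4 = 8q - 5  ⇒  -15q = -9  ⇒  q = 3/5.
The value is the incumbent's expected payoff against this mix (using Accommodate): (3/5)·(-3) + (2/5)·4 = -1/5.

v = -1/5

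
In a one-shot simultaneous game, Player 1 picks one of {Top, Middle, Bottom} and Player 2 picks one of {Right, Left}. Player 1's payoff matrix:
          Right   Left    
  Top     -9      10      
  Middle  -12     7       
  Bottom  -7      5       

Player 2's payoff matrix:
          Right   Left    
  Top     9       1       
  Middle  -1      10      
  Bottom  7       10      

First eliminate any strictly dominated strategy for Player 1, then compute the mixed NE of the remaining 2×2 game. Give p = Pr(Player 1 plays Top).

p = 3/11

Player 1's strategy Middle is strictly dominated by Top: -9 > -12 and 10 > 7. Eliminate Middle.
Player 2's indifference between Right and Left determines Player 1's mixing probability p:
  Player 2's payoff to Right: p·9 + (1−p)·7 = 2p + 7
  Player 2's payoff to Left: p·1 + (1−p)·10 = -9p + 10
  2p + 7 = -9p + 10  ⇒  11p = 3  ⇒  p = 3/11.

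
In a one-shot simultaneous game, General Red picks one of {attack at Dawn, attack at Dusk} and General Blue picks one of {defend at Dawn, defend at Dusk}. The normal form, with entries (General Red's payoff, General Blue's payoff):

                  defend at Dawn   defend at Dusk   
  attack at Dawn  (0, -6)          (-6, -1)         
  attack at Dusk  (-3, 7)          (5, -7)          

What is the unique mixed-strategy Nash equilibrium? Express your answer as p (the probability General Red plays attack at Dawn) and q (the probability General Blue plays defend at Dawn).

p = 14/19, q = 11/14

Set General Blue's expected payoff from defend at Dawn equal to that from defend at Dusk:
  General Blue's payoff from defend at Dawn: p·(-6) + (1−p)·7 = -13p + 7
  General Blue's payoff from defend at Dusk: p·(-1) + (1−p)·(-7) = 6p - 7
  -13p + 7 = 6p - 7  ⇒  -19p = -14  ⇒  p = 14/19.
For General Red to be willing to mix, General Red must be indifferent between attack at Dawn and attack at Dusk, which pins down General Blue's mix.
  General Red's payoff to attack at Dawn: q·0 + (1−q)·(-6) = 6q - 6
  General Red's payoff to attack at Dusk: q·(-3) + (1−q)·5 = -8q + 5
  6q - 6 = -8q + 5  ⇒  14q = 11  ⇒  q = 11/14.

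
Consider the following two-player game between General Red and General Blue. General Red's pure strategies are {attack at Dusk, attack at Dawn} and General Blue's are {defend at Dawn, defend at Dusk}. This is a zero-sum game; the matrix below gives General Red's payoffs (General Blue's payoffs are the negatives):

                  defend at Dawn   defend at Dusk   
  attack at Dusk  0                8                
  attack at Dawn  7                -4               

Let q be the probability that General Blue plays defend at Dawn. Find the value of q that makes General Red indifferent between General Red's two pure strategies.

In a mixed equilibrium General Red is indifferent between attack at Dusk and attack at Dawn; this condition fixes q.
  General Red's payoff to attack at Dusk: q·0 + (1−q)·8 = -8q + 8
  General Red's payoff to attack at Dawn: q·7 + (1−q)·(-4) = 11q - 4
  -8q + 8 = 11q - 4  ⇒  -19q = -12  ⇒  q = 12/19.

q = 12/19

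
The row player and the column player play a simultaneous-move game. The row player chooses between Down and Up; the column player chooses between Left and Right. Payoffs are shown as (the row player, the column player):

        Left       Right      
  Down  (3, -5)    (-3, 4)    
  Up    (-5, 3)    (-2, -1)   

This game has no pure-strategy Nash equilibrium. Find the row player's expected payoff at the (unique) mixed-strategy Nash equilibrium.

The row player's indifference between Down and Up determines the column player's mixing probability q:
  the row player's payoff to Down: q·3 + (1−q)·(-3) = 6q - 3
  the row player's payoff to Up: q·(-5) + (1−q)·(-2) = -3q - 2
  6q - 3 = -3q - 2  ⇒  9q = 1  ⇒  q = 1/9.
At equilibrium the row player is indifferent across rows, so the row player's payoff equals the payoff from Down: (1/9)·3 + (8/9)·(-3) = -7/3.

-7/3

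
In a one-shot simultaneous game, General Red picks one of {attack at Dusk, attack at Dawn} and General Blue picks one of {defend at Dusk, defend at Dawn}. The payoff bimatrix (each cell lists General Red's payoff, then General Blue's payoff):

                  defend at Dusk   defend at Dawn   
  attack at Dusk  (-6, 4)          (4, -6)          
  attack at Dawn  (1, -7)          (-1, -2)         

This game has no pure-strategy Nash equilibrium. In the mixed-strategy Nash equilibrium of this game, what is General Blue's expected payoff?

In a mixed equilibrium General Blue is indifferent between defend at Dusk and defend at Dawn; this condition fixes p.
  General Blue's payoff to defend at Dusk: p·4 + (1−p)·(-7) = 11p - 7
  General Blue's payoff to defend at Dawn: p·(-6) + (1−p)·(-2) = -4p - 2
  11p - 7 = -4p - 2  ⇒  15p = 5  ⇒  p = 1/3.
At equilibrium General Blue is indifferent across columns, so General Blue's payoff equals the payoff from defend at Dusk: (1/3)·4 + (2/3)·(-7) = -10/3.

-10/3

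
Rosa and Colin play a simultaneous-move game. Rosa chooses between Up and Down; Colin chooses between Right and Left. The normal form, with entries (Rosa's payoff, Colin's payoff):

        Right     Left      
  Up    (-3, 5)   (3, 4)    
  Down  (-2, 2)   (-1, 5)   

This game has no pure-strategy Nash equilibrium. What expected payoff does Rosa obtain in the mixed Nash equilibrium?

-9/5

In a mixed equilibrium Rosa is indifferent between Up and Down; this condition fixes q.
  Rosa's expected payoff from Up: q·(-3) + (1−q)·3 = -6q + 3
  Rosa's expected payoff from Down: q·(-2) + (1−q)·(-1) = -q - 1
  -6q + 3 = -q - 1  ⇒  -5q = -4  ⇒  q = 4/5.
At equilibrium Rosa is indifferent across rows, so Rosa's payoff equals the payoff from Up: (4/5)·(-3) + (1/5)·3 = -9/5.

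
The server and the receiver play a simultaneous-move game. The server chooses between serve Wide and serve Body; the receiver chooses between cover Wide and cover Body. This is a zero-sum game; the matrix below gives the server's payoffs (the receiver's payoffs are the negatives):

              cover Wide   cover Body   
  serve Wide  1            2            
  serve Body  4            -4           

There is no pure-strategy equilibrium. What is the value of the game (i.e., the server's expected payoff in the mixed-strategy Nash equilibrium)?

The receiver's mix must leave the server indifferent between serve Wide and serve Body.
  the server's payoff from serve Wide: q·1 + (1−q)·2 = -q + 2
  the server's payoff from serve Body: q·4 + (1−q)·(-4) = 8q - 4
  -q + 2 = 8q - 4  ⇒  -9q = -6  ⇒  q = 2/3.
The value is the server's expected payoff against this mix (using serve Wide): (2/3)·1 + (1/3)·2 = 4/3.

v = 4/3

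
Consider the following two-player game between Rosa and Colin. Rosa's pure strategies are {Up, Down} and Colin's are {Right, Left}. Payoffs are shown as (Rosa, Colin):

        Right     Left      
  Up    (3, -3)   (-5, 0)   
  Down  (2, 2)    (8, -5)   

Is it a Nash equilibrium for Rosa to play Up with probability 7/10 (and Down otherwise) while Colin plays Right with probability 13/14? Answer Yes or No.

Yes

Check Colin's indifference given Rosa's mix p = 7/10:
  payoff from Right = -3/2; payoff from Left = -3/2 — equal.
Check Rosa's indifference given Colin's mix q = 13/14:
  payoff from Up = 17/7; payoff from Down = 17/7 — equal.
Both players are indifferent, so neither can profitably deviate.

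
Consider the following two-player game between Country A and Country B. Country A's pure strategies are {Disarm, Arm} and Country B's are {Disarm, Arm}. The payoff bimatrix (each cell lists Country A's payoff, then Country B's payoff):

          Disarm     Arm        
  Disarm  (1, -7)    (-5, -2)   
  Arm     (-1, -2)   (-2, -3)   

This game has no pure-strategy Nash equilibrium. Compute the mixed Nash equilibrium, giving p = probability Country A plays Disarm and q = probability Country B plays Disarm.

p = 1/6, q = 3/5

For Country B to be willing to mix, Country B must be indifferent between Disarm and Arm, which pins down Country A's mix.
  Country B's payoff from Disarm: p·(-7) + (1−p)·(-2) = -5p - 2
  Country B's payoff from Arm: p·(-2) + (1−p)·(-3) = p - 3
  -5p - 2 = p - 3  ⇒  -6p = -1  ⇒  p = 1/6.
In a mixed equilibrium Country A is indifferent between Disarm and Arm; this condition fixes q.
  Country A's payoff from Disarm: q·1 + (1−q)·(-5) = 6q - 5
  Country A's payoff from Arm: q·(-1) + (1−q)·(-2) = q - 2
  6q - 5 = q - 2  ⇒  5q = 3  ⇒  q = 3/5.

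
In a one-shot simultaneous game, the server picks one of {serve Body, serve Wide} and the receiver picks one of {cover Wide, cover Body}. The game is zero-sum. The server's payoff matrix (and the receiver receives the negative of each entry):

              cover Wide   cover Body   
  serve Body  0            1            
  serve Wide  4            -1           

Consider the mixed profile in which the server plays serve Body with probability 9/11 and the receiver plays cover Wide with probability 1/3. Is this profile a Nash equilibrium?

Given the server's mix p = 9/11, the receiver's payoff from cover Wide is -8/11 but from cover Body is -7/11. The receiver strictly prefers cover Body, so the receiver would not mix.
So the proposed profile is not a Nash equilibrium.

No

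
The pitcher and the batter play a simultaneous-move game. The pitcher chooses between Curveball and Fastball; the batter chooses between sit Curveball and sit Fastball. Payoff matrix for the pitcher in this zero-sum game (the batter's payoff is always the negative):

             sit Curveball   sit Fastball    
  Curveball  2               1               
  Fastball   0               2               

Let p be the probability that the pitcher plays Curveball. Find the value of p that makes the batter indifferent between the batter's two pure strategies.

p = 2/3

For the batter to be willing to mix, the batter must be indifferent between sit Curveball and sit Fastball, which pins down the pitcher's mix.
  the batter's expected payoff from sit Curveball: p·(-2) + (1−p)·0 = -2p
  the batter's expected payoff from sit Fastball: p·(-1) + (1−p)·(-2) = p - 2
  -2p = p - 2  ⇒  -3p = -2  ⇒  p = 2/3.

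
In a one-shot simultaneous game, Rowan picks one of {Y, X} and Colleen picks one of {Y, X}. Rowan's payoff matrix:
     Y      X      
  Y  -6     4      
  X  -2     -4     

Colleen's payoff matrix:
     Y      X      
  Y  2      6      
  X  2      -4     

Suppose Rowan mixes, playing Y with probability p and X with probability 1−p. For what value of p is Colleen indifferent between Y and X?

p = 3/5

Set Colleen's expected payoff from Y equal to that from X:
  Colleen's expected payoff from Y: p·2 + (1−p)·2 = 2
  Colleen's expected payoff from X: p·6 + (1−p)·(-4) = 10p - 4
  2 = 10p - 4  ⇒  -10p = -6  ⇒  p = 3/5.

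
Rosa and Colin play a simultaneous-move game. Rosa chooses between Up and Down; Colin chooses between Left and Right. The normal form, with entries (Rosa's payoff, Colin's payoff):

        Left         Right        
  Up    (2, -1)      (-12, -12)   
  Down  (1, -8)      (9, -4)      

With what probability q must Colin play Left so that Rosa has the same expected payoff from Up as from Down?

q = 21/22

In a mixed equilibrium Rosa is indifferent between Up and Down; this condition fixes q.
  Rosa's expected payoff from Up: q·2 + (1−q)·(-12) = 14q - 12
  Rosa's expected payoff from Down: q·1 + (1−q)·9 = -8q + 9
  14q - 12 = -8q + 9  ⇒  22q = 21  ⇒  q = 21/22.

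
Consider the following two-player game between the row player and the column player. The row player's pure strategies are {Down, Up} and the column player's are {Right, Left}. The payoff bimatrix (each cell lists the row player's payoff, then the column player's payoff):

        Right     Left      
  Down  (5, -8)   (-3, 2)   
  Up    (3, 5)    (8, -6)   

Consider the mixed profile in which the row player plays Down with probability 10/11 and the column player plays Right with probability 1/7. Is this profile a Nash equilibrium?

No

Given the row player's mix p = 10/11, the column player's payoff from Right is -75/11 but from Left is 14/11. The column player strictly prefers Left, so the column player would not mix.
So the proposed profile is not a Nash equilibrium.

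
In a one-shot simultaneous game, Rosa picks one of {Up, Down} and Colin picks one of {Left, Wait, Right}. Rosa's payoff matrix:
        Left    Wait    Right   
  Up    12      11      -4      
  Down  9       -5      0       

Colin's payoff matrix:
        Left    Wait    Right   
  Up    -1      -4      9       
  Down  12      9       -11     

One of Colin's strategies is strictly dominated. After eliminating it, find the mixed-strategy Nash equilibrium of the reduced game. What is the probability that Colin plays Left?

q = 4/7

Colin's strategy Wait is strictly dominated by Left: -1 > -4 and 12 > 9. Eliminate Wait.
Set Rosa's expected payoff from Up equal to that from Down:
  Rosa's payoff from Up: q·12 + (1−q)·(-4) = 16q - 4
  Rosa's payoff from Down: q·9 + (1−q)·0 = 9q
  16q - 4 = 9q  ⇒  7q = 4  ⇒  q = 4/7.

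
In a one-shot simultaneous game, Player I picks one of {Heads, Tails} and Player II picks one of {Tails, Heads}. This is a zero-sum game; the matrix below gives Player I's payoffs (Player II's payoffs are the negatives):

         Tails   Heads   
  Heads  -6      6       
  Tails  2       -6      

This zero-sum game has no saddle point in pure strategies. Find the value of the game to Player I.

v = -6/5

Player II's mix must leave Player I indifferent between Heads and Tails.
  Player I's payoff from Heads: q·(-6) + (1−q)·6 = -12q + 6
  Player I's payoff from Tails: q·2 + (1−q)·(-6) = 8q - 6
  -12q + 6 = 8q - 6  ⇒  -20q = -12  ⇒  q = 3/5.
The value is Player I's expected payoff against this mix (using Heads): (3/5)·(-6) + (2/5)·6 = -6/5.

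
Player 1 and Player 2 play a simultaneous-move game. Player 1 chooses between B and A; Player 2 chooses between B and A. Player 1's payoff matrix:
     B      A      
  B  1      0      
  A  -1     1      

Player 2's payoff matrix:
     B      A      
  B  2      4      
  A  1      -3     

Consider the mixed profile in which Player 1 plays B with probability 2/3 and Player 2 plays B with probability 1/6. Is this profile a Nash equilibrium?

No

Given Player 2's mix q = 1/6, Player 1's payoff from B is 1/6 but from A is 2/3. Player 1 strictly prefers A, so Player 1 would not mix.
So the proposed profile is not a Nash equilibrium.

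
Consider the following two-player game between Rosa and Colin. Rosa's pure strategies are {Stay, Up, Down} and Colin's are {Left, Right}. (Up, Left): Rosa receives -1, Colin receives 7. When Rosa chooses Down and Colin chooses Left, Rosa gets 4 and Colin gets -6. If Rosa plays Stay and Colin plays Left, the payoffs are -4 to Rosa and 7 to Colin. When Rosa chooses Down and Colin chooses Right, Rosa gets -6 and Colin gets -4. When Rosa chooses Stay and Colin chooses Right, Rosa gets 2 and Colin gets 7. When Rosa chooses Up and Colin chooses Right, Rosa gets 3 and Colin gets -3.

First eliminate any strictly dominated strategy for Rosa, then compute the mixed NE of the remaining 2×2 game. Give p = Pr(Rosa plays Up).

p = 1/6

Rosa's strategy Stay is strictly dominated by Up: -1 > -4 and 3 > 2. Eliminate Stay.
In a mixed equilibrium Colin is indifferent between Left and Right; this condition fixes p.
  Colin's payoff to Left: p·7 + (1−p)·(-6) = 13p - 6
  Colin's payoff to Right: p·(-3) + (1−p)·(-4) = p - 4
  13p - 6 = p - 4  ⇒  12p = 2  ⇒  p = 1/6.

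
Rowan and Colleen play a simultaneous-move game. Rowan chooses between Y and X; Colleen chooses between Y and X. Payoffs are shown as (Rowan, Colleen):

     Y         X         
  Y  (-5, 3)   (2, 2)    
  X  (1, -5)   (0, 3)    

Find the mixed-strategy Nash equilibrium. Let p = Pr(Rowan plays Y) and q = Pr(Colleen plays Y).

For Colleen to be willing to mix, Colleen must be indifferent between Y and X, which pins down Rowan's mix.
  Colleen's payoff to Y: p·3 + (1−p)·(-5) = 8p - 5
  Colleen's payoff to X: p·2 + (1−p)·3 = -p + 3
  8p - 5 = -p + 3  ⇒  9p = 8  ⇒  p = 8/9.
For Rowan to be willing to mix, Rowan must be indifferent between Y and X, which pins down Colleen's mix.
  Rowan's payoff to Y: q·(-5) + (1−q)·2 = -7q + 2
  Rowan's payoff to X: q·1 + (1−q)·0 = q
  -7q + 2 = q  ⇒  -8q = -2  ⇒  q = 1/4.

p = 8/9, q = 1/4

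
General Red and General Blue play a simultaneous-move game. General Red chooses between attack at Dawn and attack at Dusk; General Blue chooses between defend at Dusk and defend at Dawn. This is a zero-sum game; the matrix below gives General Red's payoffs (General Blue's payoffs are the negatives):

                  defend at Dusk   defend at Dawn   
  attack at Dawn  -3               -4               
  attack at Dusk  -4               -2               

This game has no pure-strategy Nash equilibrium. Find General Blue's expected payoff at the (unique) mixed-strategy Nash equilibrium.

General Blue's indifference between defend at Dusk and defend at Dawn determines General Red's mixing probability p:
  General Blue's expected payoff from defend at Dusk: p·3 + (1−p)·4 = -p + 4
  General Blue's expected payoff from defend at Dawn: p·4 + (1−p)·2 = 2p + 2
  -p + 4 = 2p + 2  ⇒  -3p = -2  ⇒  p = 2/3.
At equilibrium General Blue is indifferent across columns, so General Blue's payoff equals the payoff from defend at Dusk: (2/3)·3 + (1/3)·4 = 10/3.

10/3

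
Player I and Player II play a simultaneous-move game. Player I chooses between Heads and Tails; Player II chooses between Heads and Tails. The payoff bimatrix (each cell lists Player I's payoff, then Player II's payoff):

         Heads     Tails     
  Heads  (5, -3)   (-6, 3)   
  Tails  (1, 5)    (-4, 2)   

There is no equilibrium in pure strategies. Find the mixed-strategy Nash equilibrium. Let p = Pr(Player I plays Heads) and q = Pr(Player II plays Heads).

In a mixed equilibrium Player II is indifferent between Heads and Tails; this condition fixes p.
  Player II's payoff from Heads: p·(-3) + (1−p)·5 = -8p + 5
  Player II's payoff from Tails: p·3 + (1−p)·2 = p + 2
  -8p + 5 = p + 2  ⇒  -9p = -3  ⇒  p = 1/3.
Player I's indifference between Heads and Tails determines Player II's mixing probability q:
  Player I's expected payoff from Heads: q·5 + (1−q)·(-6) = 11q - 6
  Player I's expected payoff from Tails: q·1 + (1−q)·(-4) = 5q - 4
  11q - 6 = 5q - 4  ⇒  6q = 2  ⇒  q = 1/3.

p = 1/3, q = 1/3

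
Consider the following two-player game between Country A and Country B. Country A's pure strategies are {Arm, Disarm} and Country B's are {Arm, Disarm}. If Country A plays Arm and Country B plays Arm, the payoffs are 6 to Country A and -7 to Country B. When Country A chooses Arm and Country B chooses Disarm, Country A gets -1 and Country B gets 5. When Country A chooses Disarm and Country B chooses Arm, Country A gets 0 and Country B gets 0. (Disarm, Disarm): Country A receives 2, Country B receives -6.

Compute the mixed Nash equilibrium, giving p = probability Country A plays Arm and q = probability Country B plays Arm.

Set Country B's expected payoff from Arm equal to that from Disarm:
  Country B's payoff to Arm: p·(-7) + (1−p)·0 = -7p
  Country B's payoff to Disarm: p·5 + (1−p)·(-6) = 11p - 6
  -7p = 11p - 6  ⇒  -18p = -6  ⇒  p = 1/3.
For Country A to be willing to mix, Country A must be indifferent between Arm and Disarm, which pins down Country B's mix.
  Country A's payoff to Arm: q·6 + (1−q)·(-1) = 7q - 1
  Country A's payoff to Disarm: q·0 + (1−q)·2 = -2q + 2
  7q - 1 = -2q + 2  ⇒  9q = 3  ⇒  q = 1/3.

p = 1/3, q = 1/3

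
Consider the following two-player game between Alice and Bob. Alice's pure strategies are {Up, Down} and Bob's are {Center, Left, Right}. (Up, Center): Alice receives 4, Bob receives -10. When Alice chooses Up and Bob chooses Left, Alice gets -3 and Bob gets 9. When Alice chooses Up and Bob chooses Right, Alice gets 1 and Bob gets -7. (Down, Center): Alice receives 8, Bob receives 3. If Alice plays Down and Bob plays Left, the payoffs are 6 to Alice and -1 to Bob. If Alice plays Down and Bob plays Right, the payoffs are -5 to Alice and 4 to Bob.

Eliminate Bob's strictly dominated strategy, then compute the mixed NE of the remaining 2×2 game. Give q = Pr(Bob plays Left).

Bob's strategy Center is strictly dominated by Right: -7 > -10 and 4 > 3. Eliminate Center.
Bob's mix must leave Alice indifferent between Up and Down.
  Alice's payoff from Up: q·(-3) + (1−q)·1 = -4q + 1
  Alice's payoff from Down: q·6 + (1−q)·(-5) = 11q - 5
  -4q + 1 = 11q - 5  ⇒  -15q = -6  ⇒  q = 2/5.

q = 2/5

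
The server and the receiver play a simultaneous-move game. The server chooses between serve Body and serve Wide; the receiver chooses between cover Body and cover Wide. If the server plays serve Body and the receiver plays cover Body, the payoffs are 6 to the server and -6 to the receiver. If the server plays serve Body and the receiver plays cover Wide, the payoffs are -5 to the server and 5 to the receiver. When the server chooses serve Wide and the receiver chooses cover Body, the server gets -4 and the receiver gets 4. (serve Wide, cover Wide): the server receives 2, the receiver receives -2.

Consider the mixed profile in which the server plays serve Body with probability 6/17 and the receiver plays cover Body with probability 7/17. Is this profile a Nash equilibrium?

Check the receiver's indifference given the server's mix p = 6/17:
  payoff from cover Body = 8/17; payoff from cover Wide = 8/17 — equal.
Check the server's indifference given the receiver's mix q = 7/17:
  payoff from serve Body = -8/17; payoff from serve Wide = -8/17 — equal.
Both players are indifferent, so neither can profitably deviate.

Yes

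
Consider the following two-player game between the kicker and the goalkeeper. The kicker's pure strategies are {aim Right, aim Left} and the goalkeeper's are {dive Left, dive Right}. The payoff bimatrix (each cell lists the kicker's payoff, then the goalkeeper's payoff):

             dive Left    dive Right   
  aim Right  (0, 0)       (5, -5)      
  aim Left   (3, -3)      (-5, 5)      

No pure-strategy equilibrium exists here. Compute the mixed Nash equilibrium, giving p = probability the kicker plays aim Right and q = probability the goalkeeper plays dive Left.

p = 8/13, q = 10/13

The goalkeeper's indifference between dive Left and dive Right determines the kicker's mixing probability p:
  the goalkeeper's payoff to dive Left: p·0 + (1−p)·(-3) = 3p - 3
  the goalkeeper's payoff to dive Right: p·(-5) + (1−p)·5 = -10p + 5
  3p - 3 = -10p + 5  ⇒  13p = 8  ⇒  p = 8/13.
The goalkeeper's mix must leave the kicker indifferent between aim Right and aim Left.
  the kicker's expected payoff from aim Right: q·0 + (1−q)·5 = -5q + 5
  the kicker's expected payoff from aim Left: q·3 + (1−q)·(-5) = 8q - 5
  -5q + 5 = 8q - 5  ⇒  -13q = -10  ⇒  q = 10/13.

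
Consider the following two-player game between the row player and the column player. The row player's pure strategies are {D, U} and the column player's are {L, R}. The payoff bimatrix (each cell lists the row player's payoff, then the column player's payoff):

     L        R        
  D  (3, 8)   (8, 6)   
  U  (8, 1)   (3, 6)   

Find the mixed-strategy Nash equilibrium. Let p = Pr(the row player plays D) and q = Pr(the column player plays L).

Set the column player's expected payoff from L equal to that from R:
  the column player's expected payoff from L: p·8 + (1−p)·1 = 7p + 1
  the column player's expected payoff from R: p·6 + (1−p)·6 = 6
  7p + 1 = 6  ⇒  7p = 5  ⇒  p = 5/7.
Set the row player's expected payoff from D equal to that from U:
  the row player's expected payoff from D: q·3 + (1−q)·8 = -5q + 8
  the row player's expected payoff from U: q·8 + (1−q)·3 = 5q + 3
  -5q + 8 = 5q + 3  ⇒  -10q = -5  ⇒  q = 1/2.

p = 5/7, q = 1/2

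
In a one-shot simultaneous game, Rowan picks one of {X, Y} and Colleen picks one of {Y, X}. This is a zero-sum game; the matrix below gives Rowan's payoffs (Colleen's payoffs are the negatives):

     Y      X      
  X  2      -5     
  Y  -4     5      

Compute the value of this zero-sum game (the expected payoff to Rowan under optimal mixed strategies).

For Rowan to be willing to mix, Rowan must be indifferent between X and Y, which pins down Colleen's mix.
  Rowan's payoff to X: q·2 + (1−q)·(-5) = 7q - 5
  Rowan's payoff to Y: q·(-4) + (1−q)·5 = -9q + 5
  7q - 5 = -9q + 5  ⇒  16q = 10  ⇒  q = 5/8.
The value is Rowan's expected payoff against this mix (using X): (5/8)·2 + (3/8)·(-5) = -5/8.

v = -5/8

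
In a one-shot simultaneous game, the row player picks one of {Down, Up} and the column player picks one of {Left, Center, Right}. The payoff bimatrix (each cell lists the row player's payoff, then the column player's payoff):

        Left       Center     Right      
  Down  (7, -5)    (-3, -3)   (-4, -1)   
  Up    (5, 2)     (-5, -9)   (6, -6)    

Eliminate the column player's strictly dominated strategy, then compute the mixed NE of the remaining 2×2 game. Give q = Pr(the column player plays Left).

The column player's strategy Center is strictly dominated by Right: -1 > -3 and -6 > -9. Eliminate Center.
The row player's indifference between Down and Up determines the column player's mixing probability q:
  the row player's payoff to Down: q·7 + (1−q)·(-4) = 11q - 4
  the row player's payoff to Up: q·5 + (1−q)·6 = -q + 6
  11q - 4 = -q + 6  ⇒  12q = 10  ⇒  q = 5/6.

q = 5/6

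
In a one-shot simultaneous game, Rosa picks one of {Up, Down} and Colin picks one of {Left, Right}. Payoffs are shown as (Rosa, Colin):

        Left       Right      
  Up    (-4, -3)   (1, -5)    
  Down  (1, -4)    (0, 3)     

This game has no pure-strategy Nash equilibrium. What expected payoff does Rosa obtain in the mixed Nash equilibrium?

Rosa's indifference between Up and Down determines Colin's mixing probability q:
  Rosa's payoff from Up: q·(-4) + (1−q)·1 = -5q + 1
  Rosa's payoff from Down: q·1 + (1−q)·0 = q
  -5q + 1 = q  ⇒  -6q = -1  ⇒  q = 1/6.
At equilibrium Rosa is indifferent across rows, so Rosa's payoff equals the payoff from Up: (1/6)·(-4) + (5/6)·1 = 1/6.

1/6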